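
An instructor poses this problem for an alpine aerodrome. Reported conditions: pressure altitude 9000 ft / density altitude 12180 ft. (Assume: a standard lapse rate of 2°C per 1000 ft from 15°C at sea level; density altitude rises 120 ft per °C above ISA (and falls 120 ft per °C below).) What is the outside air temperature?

Density altitude − pressure altitude = 12180 − 9000 = +3180 ft.
At 120 ft/°C that is an ISA deviation of 3180/120 = +26.5°C.
ISA temperature at 9000 ft = 15 − 2 × (9000/1000) = -3°C.
OAT = ISA + deviation = -3 + (+26.5) = 23.5°C.

23.5°C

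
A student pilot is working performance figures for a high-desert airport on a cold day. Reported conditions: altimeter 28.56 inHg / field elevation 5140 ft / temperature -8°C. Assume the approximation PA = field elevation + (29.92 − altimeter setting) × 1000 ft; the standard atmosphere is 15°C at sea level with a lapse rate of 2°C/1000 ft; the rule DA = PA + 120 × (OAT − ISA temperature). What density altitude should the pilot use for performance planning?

Pressure altitude = 5140 + (29.92 − 28.56) × 1000 = 5140 + (+1360) = 6500 ft.
ISA temperature at 6500 ft = 15 − 2 × (6500/1000) = 2°C.
ISA deviation = -8 − 2 = -10°C.
Density altitude = 6500 + 120 × (-10) = 5300 ft.

5300 ft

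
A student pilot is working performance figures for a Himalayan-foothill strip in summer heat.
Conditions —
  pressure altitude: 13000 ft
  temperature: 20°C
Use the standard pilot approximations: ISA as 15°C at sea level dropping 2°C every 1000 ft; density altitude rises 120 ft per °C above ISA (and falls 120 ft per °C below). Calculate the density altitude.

ISA temperature at 13000 ft = 15 − 2 × (13000/1000) = -11°C.
ISA deviation = 20 − (-11) = +31°C.
Density altitude = 13000 + 120 × (31) = 13000 + (+3720) = 16720 ft.

16720 ft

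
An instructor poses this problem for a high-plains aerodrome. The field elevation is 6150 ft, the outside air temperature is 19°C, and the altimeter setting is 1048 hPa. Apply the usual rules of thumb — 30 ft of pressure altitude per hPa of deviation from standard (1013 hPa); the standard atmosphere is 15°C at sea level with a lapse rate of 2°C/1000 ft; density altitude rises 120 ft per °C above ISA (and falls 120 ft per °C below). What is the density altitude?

Pressure altitude = 6150 + (1013 − 1048) × 30 = 6150 + (-1050) = 5100 ft.
ISA temperature at 5100 ft = 15 − 2 × (5100/1000) = 4.8°C.
ISA deviation = 19 − 4.8 = +14.2°C.
Density altitude = 5100 + 120 × (14.2) = 6804 ft.

6804 ft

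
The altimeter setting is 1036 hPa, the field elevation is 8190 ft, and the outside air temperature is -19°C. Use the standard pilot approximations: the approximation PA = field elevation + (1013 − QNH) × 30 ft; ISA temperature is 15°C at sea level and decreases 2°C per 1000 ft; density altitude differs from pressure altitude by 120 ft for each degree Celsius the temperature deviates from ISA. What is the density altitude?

Pressure altitude = 8190 + (1013 − 1036) × 30 = 8190 + (-690) = 7500 ft.
ISA temperature at 7500 ft = 15 − 2 × (7500/1000) = 0°C.
ISA deviation = -19 − 0 = -19°C.
Density altitude = 7500 + 120 × (-19) = 5220 ft.

5220 ft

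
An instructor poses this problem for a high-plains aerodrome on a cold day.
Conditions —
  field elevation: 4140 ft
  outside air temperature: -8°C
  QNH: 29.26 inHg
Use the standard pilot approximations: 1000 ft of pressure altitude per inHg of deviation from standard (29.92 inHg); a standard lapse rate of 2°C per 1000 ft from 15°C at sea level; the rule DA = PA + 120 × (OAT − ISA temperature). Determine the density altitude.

Pressure altitude = 4140 + (29.92 − 29.26) × 1000 = 4140 + (+660) = 4800 ft.
ISA temperature at 4800 ft = 15 − 2 × (4800/1000) = 5.4°C.
ISA deviation = -8 − 5.4 = -13.4°C.
Density altitude = 4800 + 120 × (-13.4) = 3192 ft.

3192 ft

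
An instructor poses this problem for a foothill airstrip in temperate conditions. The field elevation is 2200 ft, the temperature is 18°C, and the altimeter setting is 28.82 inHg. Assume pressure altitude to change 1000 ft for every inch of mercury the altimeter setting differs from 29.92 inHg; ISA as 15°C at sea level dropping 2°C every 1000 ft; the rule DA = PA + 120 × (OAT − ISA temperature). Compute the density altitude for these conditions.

Pressure altitude = 2200 + (29.92 − 28.82) × 1000 = 2200 + (+1100) = 3300 ft.
ISA temperature at 3300 ft = 15 − 2 × (3300/1000) = 8.4°C.
ISA deviation = 18 − 8.4 = +9.6°C.
Density altitude = 3300 + 120 × (9.6) = 4452 ft.

4452 ft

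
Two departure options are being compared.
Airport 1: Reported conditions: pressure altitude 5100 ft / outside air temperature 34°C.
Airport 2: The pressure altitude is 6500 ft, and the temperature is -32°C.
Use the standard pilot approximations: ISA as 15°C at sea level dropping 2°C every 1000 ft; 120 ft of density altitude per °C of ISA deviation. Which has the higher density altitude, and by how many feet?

Airport 1 by 6184 ft

Airport 1: ISA temp = 4.8°C, deviation +29.2°C, DA = 5100 + 120 × 29.2 = 8604 ft.
Airport 2: ISA temp = 2°C, deviation -34°C, DA = 6500 + 120 × (-34) = 2420 ft.
Airport 1 is higher by 8604 − 2420 = 6184 ft.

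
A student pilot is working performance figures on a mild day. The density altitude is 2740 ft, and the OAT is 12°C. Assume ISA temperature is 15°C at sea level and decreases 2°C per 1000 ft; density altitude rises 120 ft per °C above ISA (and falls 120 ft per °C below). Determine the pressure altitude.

2500 ft

DA = PA + 120 × (OAT − (15 − 2·PA/1000)) = PA + 120·OAT − 1800 + 0.24·PA = 1.24·PA + 120·OAT − 1800.
So 1.24·PA = 2740 − 120 × 12 + 1800 = 3100.
PA = 3100 / 1.24 = 2500 ft.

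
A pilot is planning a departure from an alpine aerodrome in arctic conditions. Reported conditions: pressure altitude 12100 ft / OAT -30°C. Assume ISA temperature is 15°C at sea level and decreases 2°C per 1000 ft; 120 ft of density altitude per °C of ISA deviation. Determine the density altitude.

9604 ft

ISA temperature at 12100 ft = 15 − 2 × (12100/1000) = -9.2°C.
ISA deviation = -30 − (-9.2) = -20.8°C.
Density altitude = 12100 + 120 × (-20.8) = 12100 + (-2496) = 9604 ft.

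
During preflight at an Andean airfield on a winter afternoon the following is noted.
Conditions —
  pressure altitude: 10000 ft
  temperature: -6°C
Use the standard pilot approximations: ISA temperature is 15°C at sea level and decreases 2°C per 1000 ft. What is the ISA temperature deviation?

ISA-1°C

ISA temperature at 10000 ft = 15 − 2 × (10000/1000) = -5°C.
Deviation = OAT − ISA = -6 − (-5) = -1°C.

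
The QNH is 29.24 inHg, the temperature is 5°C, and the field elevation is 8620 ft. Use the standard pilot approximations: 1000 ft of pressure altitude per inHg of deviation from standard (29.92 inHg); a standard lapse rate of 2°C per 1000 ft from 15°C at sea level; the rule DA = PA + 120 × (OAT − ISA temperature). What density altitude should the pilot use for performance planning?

Pressure altitude = 8620 + (29.92 − 29.24) × 1000 = 8620 + (+680) = 9300 ft.
ISA temperature at 9300 ft = 15 − 2 × (9300/1000) = -3.6°C.
ISA deviation = 5 − (-3.6) = +8.6°C.
Density altitude = 9300 + 120 × (8.6) = 10332 ft.

10332 ft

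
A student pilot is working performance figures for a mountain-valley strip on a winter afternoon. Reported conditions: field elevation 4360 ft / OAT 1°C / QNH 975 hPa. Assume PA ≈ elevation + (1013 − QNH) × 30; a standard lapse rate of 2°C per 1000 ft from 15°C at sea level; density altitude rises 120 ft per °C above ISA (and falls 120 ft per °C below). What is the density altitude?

5140 ft

Pressure altitude = 4360 + (1013 − 975) × 30 = 4360 + (+1140) = 5500 ft.
ISA temperature at 5500 ft = 15 − 2 × (5500/1000) = 4°C.
ISA deviation = 1 − 4 = -3°C.
Density altitude = 5500 + 120 × (-3) = 5140 ft.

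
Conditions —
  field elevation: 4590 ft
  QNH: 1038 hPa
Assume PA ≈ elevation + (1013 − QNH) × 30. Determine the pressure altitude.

Pressure correction = (1013 − 1038) × 30 = -750 ft.
Pressure altitude = 4590 + (-750) = 3840 ft.

3840 ft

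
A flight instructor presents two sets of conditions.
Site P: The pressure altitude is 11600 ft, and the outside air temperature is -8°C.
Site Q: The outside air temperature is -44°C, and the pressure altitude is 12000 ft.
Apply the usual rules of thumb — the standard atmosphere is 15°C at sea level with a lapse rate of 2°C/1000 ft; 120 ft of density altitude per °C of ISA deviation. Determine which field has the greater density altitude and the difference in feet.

Site P by 3824 ft

Site P: ISA temp = -8.2°C, deviation +0.2°C, DA = 11600 + 120 × 0.2 = 11624 ft.
Site Q: ISA temp = -9°C, deviation -35°C, DA = 12000 + 120 × (-35) = 7800 ft.
Site P is higher by 11624 − 7800 = 3824 ft.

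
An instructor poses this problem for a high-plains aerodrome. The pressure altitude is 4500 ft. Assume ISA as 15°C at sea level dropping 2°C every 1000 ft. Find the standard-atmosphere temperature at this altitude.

ISA temperature = 15 − 2 × (4500/1000) = 15 − 9 = 6°C.

6°C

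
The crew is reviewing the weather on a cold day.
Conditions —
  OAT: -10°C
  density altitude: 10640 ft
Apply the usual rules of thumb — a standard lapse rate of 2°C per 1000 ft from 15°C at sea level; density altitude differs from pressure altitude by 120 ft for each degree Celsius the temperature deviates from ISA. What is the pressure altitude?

11000 ft

DA = PA + 120 × (OAT − (15 − 2·PA/1000)) = PA + 120·OAT − 1800 + 0.24·PA = 1.24·PA + 120·OAT − 1800.
So 1.24·PA = 10640 − 120 × (-10) + 1800 = 13640.
PA = 13640 / 1.24 = 11000 ft.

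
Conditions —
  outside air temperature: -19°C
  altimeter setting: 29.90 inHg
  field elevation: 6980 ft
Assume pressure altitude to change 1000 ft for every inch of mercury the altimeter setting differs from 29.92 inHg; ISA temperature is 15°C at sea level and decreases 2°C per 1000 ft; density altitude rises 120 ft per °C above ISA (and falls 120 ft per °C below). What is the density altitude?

Pressure altitude = 6980 + (29.92 − 29.90) × 1000 = 6980 + (+20) = 7000 ft.
ISA temperature at 7000 ft = 15 − 2 × (7000/1000) = 1°C.
ISA deviation = -19 − 1 = -20°C.
Density altitude = 7000 + 120 × (-20) = 4600 ft.

4600 ft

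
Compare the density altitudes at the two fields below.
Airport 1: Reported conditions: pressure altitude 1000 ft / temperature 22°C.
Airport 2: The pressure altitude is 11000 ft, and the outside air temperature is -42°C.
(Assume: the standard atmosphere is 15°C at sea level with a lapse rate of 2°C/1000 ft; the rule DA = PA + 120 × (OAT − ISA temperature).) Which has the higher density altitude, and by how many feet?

Airport 2 by 4720 ft

Airport 1: ISA temp = 13°C, deviation +9°C, DA = 1000 + 120 × 9 = 2080 ft.
Airport 2: ISA temp = -7°C, deviation -35°C, DA = 11000 + 120 × (-35) = 6800 ft.
Airport 2 is higher by 6800 − 2080 = 4720 ft.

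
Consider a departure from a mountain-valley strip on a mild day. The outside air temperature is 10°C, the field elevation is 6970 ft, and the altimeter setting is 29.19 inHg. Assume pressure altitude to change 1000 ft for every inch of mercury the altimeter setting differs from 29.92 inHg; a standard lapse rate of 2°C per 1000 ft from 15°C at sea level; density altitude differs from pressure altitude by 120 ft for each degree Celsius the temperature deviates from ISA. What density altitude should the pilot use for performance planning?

Pressure altitude = 6970 + (29.92 − 29.19) × 1000 = 6970 + (+730) = 7700 ft.
ISA temperature at 7700 ft = 15 − 2 × (7700/1000) = -0.4°C.
ISA deviation = 10 − (-0.4) = +10.4°C.
Density altitude = 7700 + 120 × (10.4) = 8948 ft.

8948 ft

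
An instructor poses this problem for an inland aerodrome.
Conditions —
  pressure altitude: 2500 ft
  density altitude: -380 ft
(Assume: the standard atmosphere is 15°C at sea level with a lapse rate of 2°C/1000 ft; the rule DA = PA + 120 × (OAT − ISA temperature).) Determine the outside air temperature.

-14°C

Density altitude − pressure altitude = -380 − 2500 = -2880 ft.
At 120 ft/°C that is an ISA deviation of -2880/120 = -24°C.
ISA temperature at 2500 ft = 15 − 2 × (2500/1000) = 10°C.
OAT = ISA + deviation = 10 + (-24) = -14°C.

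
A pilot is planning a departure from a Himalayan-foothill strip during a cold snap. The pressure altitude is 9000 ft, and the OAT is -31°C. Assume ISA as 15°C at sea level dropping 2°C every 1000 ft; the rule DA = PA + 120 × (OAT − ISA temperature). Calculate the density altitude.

ISA temperature at 9000 ft = 15 − 2 × (9000/1000) = -3°C.
ISA deviation = -31 − (-3) = -28°C.
Density altitude = 9000 + 120 × (-28) = 9000 + (-3360) = 5640 ft.

5640 ft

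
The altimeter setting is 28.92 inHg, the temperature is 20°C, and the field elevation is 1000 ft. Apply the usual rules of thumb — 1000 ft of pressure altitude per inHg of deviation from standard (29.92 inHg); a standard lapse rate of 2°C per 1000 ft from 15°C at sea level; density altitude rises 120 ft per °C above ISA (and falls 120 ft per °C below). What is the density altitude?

3080 ft

Pressure altitude = 1000 + (29.92 − 28.92) × 1000 = 1000 + (+1000) = 2000 ft.
ISA temperature at 2000 ft = 15 − 2 × (2000/1000) = 11°C.
ISA deviation = 20 − 11 = +9°C.
Density altitude = 2000 + 120 × (9) = 3080 ft.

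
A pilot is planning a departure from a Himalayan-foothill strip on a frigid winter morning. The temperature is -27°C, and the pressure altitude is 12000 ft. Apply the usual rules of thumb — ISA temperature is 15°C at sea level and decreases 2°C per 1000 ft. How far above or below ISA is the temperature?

ISA temperature at 12000 ft = 15 − 2 × (12000/1000) = -9°C.
Deviation = OAT − ISA = -27 − (-9) = -18°C.

ISA-18°C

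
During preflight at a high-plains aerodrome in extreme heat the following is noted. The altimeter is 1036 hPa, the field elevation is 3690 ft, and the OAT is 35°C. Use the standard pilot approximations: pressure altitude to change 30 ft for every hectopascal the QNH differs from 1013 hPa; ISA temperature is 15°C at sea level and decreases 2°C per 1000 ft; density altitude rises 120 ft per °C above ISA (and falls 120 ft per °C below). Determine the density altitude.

6120 ft

Pressure altitude = 3690 + (1013 − 1036) × 30 = 3690 + (-690) = 3000 ft.
ISA temperature at 3000 ft = 15 − 2 × (3000/1000) = 9°C.
ISA deviation = 35 − 9 = +26°C.
Density altitude = 3000 + 120 × (26) = 6120 ft.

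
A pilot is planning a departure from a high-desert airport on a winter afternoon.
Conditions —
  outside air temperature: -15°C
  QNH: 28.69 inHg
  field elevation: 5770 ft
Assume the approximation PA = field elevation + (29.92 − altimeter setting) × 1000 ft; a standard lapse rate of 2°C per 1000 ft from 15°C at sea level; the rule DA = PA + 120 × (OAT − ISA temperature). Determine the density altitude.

Pressure altitude = 5770 + (29.92 − 28.69) × 1000 = 5770 + (+1230) = 7000 ft.
ISA temperature at 7000 ft = 15 − 2 × (7000/1000) = 1°C.
ISA deviation = -15 − 1 = -16°C.
Density altitude = 7000 + 120 × (-16) = 5080 ft.

5080 ft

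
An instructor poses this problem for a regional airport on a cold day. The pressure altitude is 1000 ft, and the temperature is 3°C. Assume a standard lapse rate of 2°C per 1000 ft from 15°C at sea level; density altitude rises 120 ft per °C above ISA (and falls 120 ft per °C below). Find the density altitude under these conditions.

ISA temperature at 1000 ft = 15 − 2 × (1000/1000) = 13°C.
ISA deviation = 3 − 13 = -10°C.
Density altitude = 1000 + 120 × (-10) = 1000 + (-1200) = -200 ft.

-200 ft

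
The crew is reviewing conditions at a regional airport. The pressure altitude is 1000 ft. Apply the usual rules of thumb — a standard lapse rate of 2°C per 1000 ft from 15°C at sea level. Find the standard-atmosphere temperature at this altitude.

13°C

ISA temperature = 15 − 2 × (1000/1000) = 15 − 2 = 13°C.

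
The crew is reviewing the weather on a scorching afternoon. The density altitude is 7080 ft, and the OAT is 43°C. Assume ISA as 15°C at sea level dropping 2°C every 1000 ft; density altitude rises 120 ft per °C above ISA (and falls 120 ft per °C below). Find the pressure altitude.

3000 ft

DA = PA + 120 × (OAT − (15 − 2·PA/1000)) = PA + 120·OAT − 1800 + 0.24·PA = 1.24·PA + 120·OAT − 1800.
So 1.24·PA = 7080 − 120 × 43 + 1800 = 3720.
PA = 3720 / 1.24 = 3000 ft.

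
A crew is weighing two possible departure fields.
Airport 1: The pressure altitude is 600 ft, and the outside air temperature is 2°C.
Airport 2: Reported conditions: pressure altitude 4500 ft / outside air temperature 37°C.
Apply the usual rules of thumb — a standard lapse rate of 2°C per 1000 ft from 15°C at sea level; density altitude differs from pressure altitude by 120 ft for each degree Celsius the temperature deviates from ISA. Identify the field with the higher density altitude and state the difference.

Airport 1: ISA temp = 13.8°C, deviation -11.8°C, DA = 600 + 120 × (-11.8) = -816 ft.
Airport 2: ISA temp = 6°C, deviation +31°C, DA = 4500 + 120 × 31 = 8220 ft.
Airport 2 is higher by 8220 − (-816) = 9036 ft.

Airport 2 by 9036 ft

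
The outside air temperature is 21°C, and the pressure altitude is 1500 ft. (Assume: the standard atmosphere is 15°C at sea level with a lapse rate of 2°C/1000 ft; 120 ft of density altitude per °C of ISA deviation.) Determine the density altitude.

2580 ft

ISA temperature at 1500 ft = 15 − 2 × (1500/1000) = 12°C.
ISA deviation = 21 − 12 = +9°C.
Density altitude = 1500 + 120 × (9) = 1500 + (+1080) = 2580 ft.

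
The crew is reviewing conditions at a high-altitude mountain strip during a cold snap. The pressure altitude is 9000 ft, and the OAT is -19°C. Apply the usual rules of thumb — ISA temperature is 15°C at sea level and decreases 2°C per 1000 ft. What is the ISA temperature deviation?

ISA-16°C

ISA temperature at 9000 ft = 15 − 2 × (9000/1000) = -3°C.
Deviation = OAT − ISA = -19 − (-3) = -16°C.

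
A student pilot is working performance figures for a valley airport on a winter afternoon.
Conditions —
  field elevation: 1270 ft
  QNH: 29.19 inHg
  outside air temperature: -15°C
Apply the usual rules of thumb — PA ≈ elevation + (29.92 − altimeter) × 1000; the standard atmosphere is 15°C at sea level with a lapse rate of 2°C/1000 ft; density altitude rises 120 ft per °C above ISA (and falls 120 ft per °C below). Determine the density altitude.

Pressure altitude = 1270 + (29.92 − 29.19) × 1000 = 1270 + (+730) = 2000 ft.
ISA temperature at 2000 ft = 15 − 2 × (2000/1000) = 11°C.
ISA deviation = -15 − 11 = -26°C.
Density altitude = 2000 + 120 × (-26) = -1120 ft.

-1120 ft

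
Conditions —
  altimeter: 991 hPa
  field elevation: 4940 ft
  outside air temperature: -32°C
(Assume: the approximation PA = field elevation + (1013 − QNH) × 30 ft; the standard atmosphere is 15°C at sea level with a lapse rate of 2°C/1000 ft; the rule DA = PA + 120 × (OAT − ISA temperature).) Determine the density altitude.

Pressure altitude = 4940 + (1013 − 991) × 30 = 4940 + (+660) = 5600 ft.
ISA temperature at 5600 ft = 15 − 2 × (5600/1000) = 3.8°C.
ISA deviation = -32 − 3.8 = -35.8°C.
Density altitude = 5600 + 120 × (-35.8) = 1304 ft.

1304 ft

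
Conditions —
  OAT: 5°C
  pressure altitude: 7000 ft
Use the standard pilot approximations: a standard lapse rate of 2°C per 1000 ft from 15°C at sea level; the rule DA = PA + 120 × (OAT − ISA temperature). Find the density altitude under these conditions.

7480 ft

ISA temperature at 7000 ft = 15 − 2 × (7000/1000) = 1°C.
ISA deviation = 5 − 1 = +4°C.
Density altitude = 7000 + 120 × (4) = 7000 + (+480) = 7480 ft.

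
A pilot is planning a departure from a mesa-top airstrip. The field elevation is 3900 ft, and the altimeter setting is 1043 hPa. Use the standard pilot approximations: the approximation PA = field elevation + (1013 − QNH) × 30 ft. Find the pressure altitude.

Pressure correction = (1013 − 1043) × 30 = -900 ft.
Pressure altitude = 3900 + (-900) = 3000 ft.

3000 ft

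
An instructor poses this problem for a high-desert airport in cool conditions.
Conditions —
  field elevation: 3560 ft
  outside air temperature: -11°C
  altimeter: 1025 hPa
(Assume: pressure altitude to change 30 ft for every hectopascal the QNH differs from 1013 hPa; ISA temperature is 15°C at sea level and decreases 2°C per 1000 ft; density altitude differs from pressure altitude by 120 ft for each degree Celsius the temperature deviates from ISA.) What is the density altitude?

Pressure altitude = 3560 + (1013 − 1025) × 30 = 3560 + (-360) = 3200 ft.
ISA temperature at 3200 ft = 15 − 2 × (3200/1000) = 8.6°C.
ISA deviation = -11 − 8.6 = -19.6°C.
Density altitude = 3200 + 120 × (-19.6) = 848 ft.

848 ft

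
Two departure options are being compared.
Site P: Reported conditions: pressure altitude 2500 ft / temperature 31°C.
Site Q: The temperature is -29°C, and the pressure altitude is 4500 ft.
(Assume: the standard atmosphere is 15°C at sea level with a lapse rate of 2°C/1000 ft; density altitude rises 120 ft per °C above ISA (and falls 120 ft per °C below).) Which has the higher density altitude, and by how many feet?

Site P by 4720 ft

Site P: ISA temp = 10°C, deviation +21°C, DA = 2500 + 120 × 21 = 5020 ft.
Site Q: ISA temp = 6°C, deviation -35°C, DA = 4500 + 120 × (-35) = 300 ft.
Site P is higher by 5020 − 300 = 4720 ft.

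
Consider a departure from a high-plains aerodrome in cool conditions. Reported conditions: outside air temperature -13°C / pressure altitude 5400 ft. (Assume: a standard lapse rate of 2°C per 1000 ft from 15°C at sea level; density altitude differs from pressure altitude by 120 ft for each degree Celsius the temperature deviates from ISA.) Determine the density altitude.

ISA temperature at 5400 ft = 15 − 2 × (5400/1000) = 4.2°C.
ISA deviation = -13 − 4.2 = -17.2°C.
Density altitude = 5400 + 120 × (-17.2) = 5400 + (-2064) = 3336 ft.

3336 ft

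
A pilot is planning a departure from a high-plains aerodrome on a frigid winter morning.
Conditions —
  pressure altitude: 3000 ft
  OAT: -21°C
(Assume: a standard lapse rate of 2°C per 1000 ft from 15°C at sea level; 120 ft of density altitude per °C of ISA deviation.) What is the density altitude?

ISA temperature at 3000 ft = 15 − 2 × (3000/1000) = 9°C.
ISA deviation = -21 − 9 = -30°C.
Density altitude = 3000 + 120 × (-30) = 3000 + (-3600) = -600 ft.

-600 ft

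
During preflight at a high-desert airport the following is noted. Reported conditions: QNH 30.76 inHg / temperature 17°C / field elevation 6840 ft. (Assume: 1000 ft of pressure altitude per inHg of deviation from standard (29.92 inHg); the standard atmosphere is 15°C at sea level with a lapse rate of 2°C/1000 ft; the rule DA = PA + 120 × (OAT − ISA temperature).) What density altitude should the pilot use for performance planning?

7680 ft

Pressure altitude = 6840 + (29.92 − 30.76) × 1000 = 6840 + (-840) = 6000 ft.
ISA temperature at 6000 ft = 15 − 2 × (6000/1000) = 3°C.
ISA deviation = 17 − 3 = +14°C.
Density altitude = 6000 + 120 × (14) = 7680 ft.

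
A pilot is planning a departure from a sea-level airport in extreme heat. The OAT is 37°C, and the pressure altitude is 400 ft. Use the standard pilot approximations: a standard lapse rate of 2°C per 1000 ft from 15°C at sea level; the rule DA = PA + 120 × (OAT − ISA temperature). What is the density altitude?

3136 ft

ISA temperature at 400 ft = 15 − 2 × (400/1000) = 14.2°C.
ISA deviation = 37 − 14.2 = +22.8°C.
Density altitude = 400 + 120 × (22.8) = 400 + (+2736) = 3136 ft.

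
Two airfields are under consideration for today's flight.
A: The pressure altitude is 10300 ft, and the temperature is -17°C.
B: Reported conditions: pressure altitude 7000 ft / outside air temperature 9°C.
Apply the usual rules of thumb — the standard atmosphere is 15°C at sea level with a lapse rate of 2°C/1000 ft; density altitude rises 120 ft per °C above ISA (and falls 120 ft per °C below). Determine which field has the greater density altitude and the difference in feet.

A by 972 ft

A: ISA temp = -5.6°C, deviation -11.4°C, DA = 10300 + 120 × (-11.4) = 8932 ft.
B: ISA temp = 1°C, deviation +8°C, DA = 7000 + 120 × 8 = 7960 ft.
A is higher by 8932 − 7960 = 972 ft.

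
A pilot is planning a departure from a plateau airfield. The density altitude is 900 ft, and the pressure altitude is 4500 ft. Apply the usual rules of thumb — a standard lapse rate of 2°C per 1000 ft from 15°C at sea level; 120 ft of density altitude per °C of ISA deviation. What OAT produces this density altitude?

Density altitude − pressure altitude = 900 − 4500 = -3600 ft.
At 120 ft/°C that is an ISA deviation of -3600/120 = -30°C.
ISA temperature at 4500 ft = 15 − 2 × (4500/1000) = 6°C.
OAT = ISA + deviation = 6 + (-30) = -24°C.

-24°C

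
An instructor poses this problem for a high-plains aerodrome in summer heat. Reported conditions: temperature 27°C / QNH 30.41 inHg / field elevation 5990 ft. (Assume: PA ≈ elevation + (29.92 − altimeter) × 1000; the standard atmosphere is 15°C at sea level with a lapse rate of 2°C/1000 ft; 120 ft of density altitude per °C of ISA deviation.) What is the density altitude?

Pressure altitude = 5990 + (29.92 − 30.41) × 1000 = 5990 + (-490) = 5500 ft.
ISA temperature at 5500 ft = 15 − 2 × (5500/1000) = 4°C.
ISA deviation = 27 − 4 = +23°C.
Density altitude = 5500 + 120 × (23) = 8260 ft.

8260 ft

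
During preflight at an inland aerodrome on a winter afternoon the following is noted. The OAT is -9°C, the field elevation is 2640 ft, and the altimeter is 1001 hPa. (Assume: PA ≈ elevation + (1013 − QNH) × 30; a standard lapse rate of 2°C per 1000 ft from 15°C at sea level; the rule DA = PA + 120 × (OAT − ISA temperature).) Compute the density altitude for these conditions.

840 ft

Pressure altitude = 2640 + (1013 − 1001) × 30 = 2640 + (+360) = 3000 ft.
ISA temperature at 3000 ft = 15 − 2 × (3000/1000) = 9°C.
ISA deviation = -9 − 9 = -18°C.
Density altitude = 3000 + 120 × (-18) = 840 ft.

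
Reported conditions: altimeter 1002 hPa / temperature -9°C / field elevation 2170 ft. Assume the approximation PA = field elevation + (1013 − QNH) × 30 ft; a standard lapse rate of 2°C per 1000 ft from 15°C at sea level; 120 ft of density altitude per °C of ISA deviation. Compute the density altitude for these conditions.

Pressure altitude = 2170 + (1013 − 1002) × 30 = 2170 + (+330) = 2500 ft.
ISA temperature at 2500 ft = 15 − 2 × (2500/1000) = 10°C.
ISA deviation = -9 − 10 = -19°C.
Density altitude = 2500 + 120 × (-19) = 220 ft.

220 ft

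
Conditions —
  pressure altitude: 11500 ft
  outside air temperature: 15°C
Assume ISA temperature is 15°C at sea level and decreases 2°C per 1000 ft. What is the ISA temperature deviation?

ISA temperature at 11500 ft = 15 − 2 × (11500/1000) = -8°C.
Deviation = OAT − ISA = 15 − (-8) = +23°C.

ISA+23°C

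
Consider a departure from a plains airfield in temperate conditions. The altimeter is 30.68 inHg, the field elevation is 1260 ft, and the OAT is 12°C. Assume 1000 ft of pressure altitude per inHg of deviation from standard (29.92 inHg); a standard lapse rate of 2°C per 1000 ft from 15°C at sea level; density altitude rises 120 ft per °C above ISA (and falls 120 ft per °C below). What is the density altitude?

Pressure altitude = 1260 + (29.92 − 30.68) × 1000 = 1260 + (-760) = 500 ft.
ISA temperature at 500 ft = 15 − 2 × (500/1000) = 14°C.
ISA deviation = 12 − 14 = -2°C.
Density altitude = 500 + 120 × (-2) = 260 ft.

260 ft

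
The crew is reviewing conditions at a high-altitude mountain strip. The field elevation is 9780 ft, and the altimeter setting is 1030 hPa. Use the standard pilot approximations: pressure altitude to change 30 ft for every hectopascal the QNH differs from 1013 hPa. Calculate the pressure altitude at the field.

Pressure correction = (1013 − 1030) × 30 = -510 ft.
Pressure altitude = 9780 + (-510) = 9270 ft.

9270 ft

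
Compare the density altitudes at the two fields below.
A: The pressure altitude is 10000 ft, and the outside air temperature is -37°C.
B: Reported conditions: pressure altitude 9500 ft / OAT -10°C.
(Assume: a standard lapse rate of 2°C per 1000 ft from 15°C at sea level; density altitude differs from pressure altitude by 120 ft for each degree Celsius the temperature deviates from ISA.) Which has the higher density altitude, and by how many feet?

B by 2620 ft

A: ISA temp = -5°C, deviation -32°C, DA = 10000 + 120 × (-32) = 6160 ft.
B: ISA temp = -4°C, deviation -6°C, DA = 9500 + 120 × (-6) = 8780 ft.
B is higher by 8780 − 6160 = 2620 ft.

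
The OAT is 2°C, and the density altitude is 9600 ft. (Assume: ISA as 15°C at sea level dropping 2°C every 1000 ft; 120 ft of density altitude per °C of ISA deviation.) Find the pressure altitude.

DA = PA + 120 × (OAT − (15 − 2·PA/1000)) = PA + 120·OAT − 1800 + 0.24·PA = 1.24·PA + 120·OAT − 1800.
So 1.24·PA = 9600 − 120 × 2 + 1800 = 11160.
PA = 11160 / 1.24 = 9000 ft.

9000 ft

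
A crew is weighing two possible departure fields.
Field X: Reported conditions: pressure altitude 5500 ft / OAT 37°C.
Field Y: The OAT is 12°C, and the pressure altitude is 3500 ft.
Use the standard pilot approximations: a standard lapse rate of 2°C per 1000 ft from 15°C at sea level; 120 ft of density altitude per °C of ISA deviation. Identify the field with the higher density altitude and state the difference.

Field X: ISA temp = 4°C, deviation +33°C, DA = 5500 + 120 × 33 = 9460 ft.
Field Y: ISA temp = 8°C, deviation +4°C, DA = 3500 + 120 × 4 = 3980 ft.
Field X is higher by 9460 − 3980 = 5480 ft.

Field X by 5480 ft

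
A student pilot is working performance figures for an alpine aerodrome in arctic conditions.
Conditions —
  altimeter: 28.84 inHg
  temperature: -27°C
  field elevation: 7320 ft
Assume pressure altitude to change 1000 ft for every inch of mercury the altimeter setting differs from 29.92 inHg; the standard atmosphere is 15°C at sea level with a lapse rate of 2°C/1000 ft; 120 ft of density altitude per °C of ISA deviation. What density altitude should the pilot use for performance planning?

5376 ft

Pressure altitude = 7320 + (29.92 − 28.84) × 1000 = 7320 + (+1080) = 8400 ft.
ISA temperature at 8400 ft = 15 − 2 × (8400/1000) = -1.8°C.
ISA deviation = -27 − (-1.8) = -25.2°C.
Density altitude = 8400 + 120 × (-25.2) = 5376 ft.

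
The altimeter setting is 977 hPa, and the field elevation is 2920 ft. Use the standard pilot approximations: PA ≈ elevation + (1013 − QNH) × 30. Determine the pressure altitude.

4000 ft

Pressure correction = (1013 − 977) × 30 = +1080 ft.
Pressure altitude = 2920 + (+1080) = 4000 ft.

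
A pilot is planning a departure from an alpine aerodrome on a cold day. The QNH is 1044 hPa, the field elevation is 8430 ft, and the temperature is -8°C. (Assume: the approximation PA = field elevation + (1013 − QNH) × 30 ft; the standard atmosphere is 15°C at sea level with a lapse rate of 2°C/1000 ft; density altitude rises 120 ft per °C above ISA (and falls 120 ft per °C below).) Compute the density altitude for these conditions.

6540 ft

Pressure altitude = 8430 + (1013 − 1044) × 30 = 8430 + (-930) = 7500 ft.
ISA temperature at 7500 ft = 15 − 2 × (7500/1000) = 0°C.
ISA deviation = -8 − 0 = -8°C.
Density altitude = 7500 + 120 × (-8) = 6540 ft.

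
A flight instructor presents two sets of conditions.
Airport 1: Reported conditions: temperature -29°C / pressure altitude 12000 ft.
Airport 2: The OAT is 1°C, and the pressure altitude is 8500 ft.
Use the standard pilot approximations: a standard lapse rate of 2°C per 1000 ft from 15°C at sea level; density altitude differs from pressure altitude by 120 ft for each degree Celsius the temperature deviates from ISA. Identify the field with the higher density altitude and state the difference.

Airport 1 by 740 ft

Airport 1: ISA temp = -9°C, deviation -20°C, DA = 12000 + 120 × (-20) = 9600 ft.
Airport 2: ISA temp = -2°C, deviation +3°C, DA = 8500 + 120 × 3 = 8860 ft.
Airport 1 is higher by 9600 − 8860 = 740 ft.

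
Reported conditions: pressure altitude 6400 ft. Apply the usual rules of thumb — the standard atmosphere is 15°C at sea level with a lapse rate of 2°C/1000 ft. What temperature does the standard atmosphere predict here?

2.2°C

ISA temperature = 15 − 2 × (6400/1000) = 15 − 12.8 = 2.2°C.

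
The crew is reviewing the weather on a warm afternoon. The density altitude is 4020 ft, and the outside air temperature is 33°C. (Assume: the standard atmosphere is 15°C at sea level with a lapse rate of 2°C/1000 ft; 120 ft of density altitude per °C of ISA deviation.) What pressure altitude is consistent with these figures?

DA = PA + 120 × (OAT − (15 − 2·PA/1000)) = PA + 120·OAT − 1800 + 0.24·PA = 1.24·PA + 120·OAT − 1800.
So 1.24·PA = 4020 − 120 × 33 + 1800 = 1860.
PA = 1860 / 1.24 = 1500 ft.

1500 ft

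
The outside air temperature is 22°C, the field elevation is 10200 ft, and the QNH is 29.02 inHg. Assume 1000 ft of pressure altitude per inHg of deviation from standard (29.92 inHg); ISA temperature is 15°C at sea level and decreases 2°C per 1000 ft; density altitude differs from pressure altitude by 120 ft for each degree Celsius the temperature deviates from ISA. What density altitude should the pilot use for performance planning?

Pressure altitude = 10200 + (29.92 − 29.02) × 1000 = 10200 + (+900) = 11100 ft.
ISA temperature at 11100 ft = 15 − 2 × (11100/1000) = -7.2°C.
ISA deviation = 22 − (-7.2) = +29.2°C.
Density altitude = 11100 + 120 × (29.2) = 14604 ft.

14604 ft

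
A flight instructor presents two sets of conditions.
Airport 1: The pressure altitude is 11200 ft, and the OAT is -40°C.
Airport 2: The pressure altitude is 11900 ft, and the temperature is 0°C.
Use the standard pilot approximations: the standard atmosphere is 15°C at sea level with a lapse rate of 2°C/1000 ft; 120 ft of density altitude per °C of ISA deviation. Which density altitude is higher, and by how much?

Airport 1: ISA temp = -7.4°C, deviation -32.6°C, DA = 11200 + 120 × (-32.6) = 7288 ft.
Airport 2: ISA temp = -8.8°C, deviation +8.8°C, DA = 11900 + 120 × 8.8 = 12956 ft.
Airport 2 is higher by 12956 − 7288 = 5668 ft.

Airport 2 by 5668 ft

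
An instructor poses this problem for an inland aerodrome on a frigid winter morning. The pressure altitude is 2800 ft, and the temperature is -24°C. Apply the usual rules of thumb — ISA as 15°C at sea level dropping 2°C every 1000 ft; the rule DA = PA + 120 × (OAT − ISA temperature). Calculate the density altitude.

-1208 ft

ISA temperature at 2800 ft = 15 − 2 × (2800/1000) = 9.4°C.
ISA deviation = -24 − 9.4 = -33.4°C.
Density altitude = 2800 + 120 × (-33.4) = 2800 + (-4008) = -1208 ft.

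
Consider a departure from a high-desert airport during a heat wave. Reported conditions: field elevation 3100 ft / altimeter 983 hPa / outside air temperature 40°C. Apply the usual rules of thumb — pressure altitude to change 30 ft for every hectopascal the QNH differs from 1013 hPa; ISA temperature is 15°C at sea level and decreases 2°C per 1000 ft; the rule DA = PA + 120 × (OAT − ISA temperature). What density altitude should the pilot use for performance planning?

7960 ft

Pressure altitude = 3100 + (1013 − 983) × 30 = 3100 + (+900) = 4000 ft.
ISA temperature at 4000 ft = 15 − 2 × (4000/1000) = 7°C.
ISA deviation = 40 − 7 = +33°C.
Density altitude = 4000 + 120 × (33) = 7960 ft.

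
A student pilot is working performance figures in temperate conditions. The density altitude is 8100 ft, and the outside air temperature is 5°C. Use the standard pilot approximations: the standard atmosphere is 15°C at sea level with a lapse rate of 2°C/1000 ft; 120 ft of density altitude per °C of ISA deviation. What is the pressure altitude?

7500 ft

DA = PA + 120 × (OAT − (15 − 2·PA/1000)) = PA + 120·OAT − 1800 + 0.24·PA = 1.24·PA + 120·OAT − 1800.
So 1.24·PA = 8100 − 120 × 5 + 1800 = 9300.
PA = 9300 / 1.24 = 7500 ft.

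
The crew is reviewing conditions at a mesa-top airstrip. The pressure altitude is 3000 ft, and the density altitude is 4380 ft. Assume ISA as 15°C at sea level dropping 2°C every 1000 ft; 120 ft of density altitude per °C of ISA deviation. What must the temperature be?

Density altitude − pressure altitude = 4380 − 3000 = +1380 ft.
At 120 ft/°C that is an ISA deviation of 1380/120 = +11.5°C.
ISA temperature at 3000 ft = 15 − 2 × (3000/1000) = 9°C.
OAT = ISA + deviation = 9 + (+11.5) = 20.5°C.

20.5°C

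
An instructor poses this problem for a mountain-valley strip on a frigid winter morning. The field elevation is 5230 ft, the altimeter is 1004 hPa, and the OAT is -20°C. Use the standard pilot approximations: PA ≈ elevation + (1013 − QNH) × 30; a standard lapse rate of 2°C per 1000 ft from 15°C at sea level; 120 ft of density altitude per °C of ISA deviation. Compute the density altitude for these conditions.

2620 ft

Pressure altitude = 5230 + (1013 − 1004) × 30 = 5230 + (+270) = 5500 ft.
ISA temperature at 5500 ft = 15 − 2 × (5500/1000) = 4°C.
ISA deviation = -20 − 4 = -24°C.
Density altitude = 5500 + 120 × (-24) = 2620 ft.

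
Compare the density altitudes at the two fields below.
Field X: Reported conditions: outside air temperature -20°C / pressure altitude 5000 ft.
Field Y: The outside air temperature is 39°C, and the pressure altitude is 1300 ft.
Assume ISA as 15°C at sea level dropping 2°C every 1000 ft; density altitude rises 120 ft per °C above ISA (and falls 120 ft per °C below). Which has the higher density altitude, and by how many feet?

Field Y by 2492 ft

Field X: ISA temp = 5°C, deviation -25°C, DA = 5000 + 120 × (-25) = 2000 ft.
Field Y: ISA temp = 12.4°C, deviation +26.6°C, DA = 1300 + 120 × 26.6 = 4492 ft.
Field Y is higher by 4492 − 2000 = 2492 ft.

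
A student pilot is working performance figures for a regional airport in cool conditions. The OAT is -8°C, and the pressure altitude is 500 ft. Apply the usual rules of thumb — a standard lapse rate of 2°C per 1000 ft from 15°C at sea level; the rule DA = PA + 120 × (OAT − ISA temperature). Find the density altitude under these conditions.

-2140 ft

ISA temperature at 500 ft = 15 − 2 × (500/1000) = 14°C.
ISA deviation = -8 − 14 = -22°C.
Density altitude = 500 + 120 × (-22) = 500 + (-2640) = -2140 ft.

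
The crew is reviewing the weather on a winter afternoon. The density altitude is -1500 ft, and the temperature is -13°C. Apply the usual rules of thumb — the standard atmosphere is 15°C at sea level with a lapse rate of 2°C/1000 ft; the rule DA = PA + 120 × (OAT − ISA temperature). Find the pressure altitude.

DA = PA + 120 × (OAT − (15 − 2·PA/1000)) = PA + 120·OAT − 1800 + 0.24·PA = 1.24·PA + 120·OAT − 1800.
So 1.24·PA = -1500 − 120 × (-13) + 1800 = 1860.
PA = 1860 / 1.24 = 1500 ft.

1500 ft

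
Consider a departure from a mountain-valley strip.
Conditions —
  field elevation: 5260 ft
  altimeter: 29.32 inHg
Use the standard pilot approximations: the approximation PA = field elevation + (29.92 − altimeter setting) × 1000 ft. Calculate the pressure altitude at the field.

Pressure correction = (29.92 − 29.32) × 1000 = +600 ft.
Pressure altitude = 5260 + (+600) = 5860 ft.

5860 ft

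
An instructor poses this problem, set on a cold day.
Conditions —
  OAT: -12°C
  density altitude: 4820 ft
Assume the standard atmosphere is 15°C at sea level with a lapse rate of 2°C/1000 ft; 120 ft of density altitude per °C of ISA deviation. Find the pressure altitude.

6500 ft

DA = PA + 120 × (OAT − (15 − 2·PA/1000)) = PA + 120·OAT − 1800 + 0.24·PA = 1.24·PA + 120·OAT − 1800.
So 1.24·PA = 4820 − 120 × (-12) + 1800 = 8060.
PA = 8060 / 1.24 = 6500 ft.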